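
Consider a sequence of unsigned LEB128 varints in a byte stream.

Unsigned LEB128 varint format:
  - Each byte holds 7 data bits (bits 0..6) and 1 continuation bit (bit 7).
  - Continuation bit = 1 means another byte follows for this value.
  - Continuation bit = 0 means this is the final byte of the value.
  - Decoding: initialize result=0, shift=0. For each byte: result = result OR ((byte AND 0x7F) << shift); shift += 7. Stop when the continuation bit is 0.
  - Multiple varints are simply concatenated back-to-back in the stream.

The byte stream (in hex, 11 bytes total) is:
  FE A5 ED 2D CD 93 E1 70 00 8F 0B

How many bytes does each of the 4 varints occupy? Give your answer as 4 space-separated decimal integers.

Answer: 4 4 1 2

Derivation:
  byte[0]=0xFE cont=1 payload=0x7E=126: acc |= 126<<0 -> acc=126 shift=7
  byte[1]=0xA5 cont=1 payload=0x25=37: acc |= 37<<7 -> acc=4862 shift=14
  byte[2]=0xED cont=1 payload=0x6D=109: acc |= 109<<14 -> acc=1790718 shift=21
  byte[3]=0x2D cont=0 payload=0x2D=45: acc |= 45<<21 -> acc=96162558 shift=28 [end]
Varint 1: bytes[0:4] = FE A5 ED 2D -> value 96162558 (4 byte(s))
  byte[4]=0xCD cont=1 payload=0x4D=77: acc |= 77<<0 -> acc=77 shift=7
  byte[5]=0x93 cont=1 payload=0x13=19: acc |= 19<<7 -> acc=2509 shift=14
  byte[6]=0xE1 cont=1 payload=0x61=97: acc |= 97<<14 -> acc=1591757 shift=21
  byte[7]=0x70 cont=0 payload=0x70=112: acc |= 112<<21 -> acc=236472781 shift=28 [end]
Varint 2: bytes[4:8] = CD 93 E1 70 -> value 236472781 (4 byte(s))
  byte[8]=0x00 cont=0 payload=0x00=0: acc |= 0<<0 -> acc=0 shift=7 [end]
Varint 3: bytes[8:9] = 00 -> value 0 (1 byte(s))
  byte[9]=0x8F cont=1 payload=0x0F=15: acc |= 15<<0 -> acc=15 shift=7
  byte[10]=0x0B cont=0 payload=0x0B=11: acc |= 11<<7 -> acc=1423 shift=14 [end]
Varint 4: bytes[9:11] = 8F 0B -> value 1423 (2 byte(s))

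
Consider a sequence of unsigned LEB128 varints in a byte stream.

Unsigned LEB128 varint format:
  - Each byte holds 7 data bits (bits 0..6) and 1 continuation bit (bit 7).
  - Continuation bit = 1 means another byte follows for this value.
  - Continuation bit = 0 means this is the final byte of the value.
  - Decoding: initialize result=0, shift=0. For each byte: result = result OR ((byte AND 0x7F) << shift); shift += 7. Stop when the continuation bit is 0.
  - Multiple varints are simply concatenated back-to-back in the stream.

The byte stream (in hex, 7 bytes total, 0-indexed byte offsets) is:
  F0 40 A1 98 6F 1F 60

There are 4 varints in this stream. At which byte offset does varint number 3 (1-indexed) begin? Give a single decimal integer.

  byte[0]=0xF0 cont=1 payload=0x70=112: acc |= 112<<0 -> acc=112 shift=7
  byte[1]=0x40 cont=0 payload=0x40=64: acc |= 64<<7 -> acc=8304 shift=14 [end]
Varint 1: bytes[0:2] = F0 40 -> value 8304 (2 byte(s))
  byte[2]=0xA1 cont=1 payload=0x21=33: acc |= 33<<0 -> acc=33 shift=7
  byte[3]=0x98 cont=1 payload=0x18=24: acc |= 24<<7 -> acc=3105 shift=14
  byte[4]=0x6F cont=0 payload=0x6F=111: acc |= 111<<14 -> acc=1821729 shift=21 [end]
Varint 2: bytes[2:5] = A1 98 6F -> value 1821729 (3 byte(s))
  byte[5]=0x1F cont=0 payload=0x1F=31: acc |= 31<<0 -> acc=31 shift=7 [end]
Varint 3: bytes[5:6] = 1F -> value 31 (1 byte(s))
  byte[6]=0x60 cont=0 payload=0x60=96: acc |= 96<<0 -> acc=96 shift=7 [end]
Varint 4: bytes[6:7] = 60 -> value 96 (1 byte(s))

Answer: 5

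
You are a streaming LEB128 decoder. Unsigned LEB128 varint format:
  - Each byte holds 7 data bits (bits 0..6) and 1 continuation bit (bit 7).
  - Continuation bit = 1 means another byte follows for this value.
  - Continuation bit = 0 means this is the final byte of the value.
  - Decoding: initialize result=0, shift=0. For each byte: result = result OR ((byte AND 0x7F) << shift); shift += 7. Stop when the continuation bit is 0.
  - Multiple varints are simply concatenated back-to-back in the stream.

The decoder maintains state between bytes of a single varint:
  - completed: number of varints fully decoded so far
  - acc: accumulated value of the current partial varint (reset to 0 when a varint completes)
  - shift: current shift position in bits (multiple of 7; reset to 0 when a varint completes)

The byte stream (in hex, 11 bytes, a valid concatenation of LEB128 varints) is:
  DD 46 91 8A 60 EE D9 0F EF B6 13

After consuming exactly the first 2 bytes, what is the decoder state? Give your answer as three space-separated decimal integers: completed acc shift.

Answer: 1 0 0

Derivation:
byte[0]=0xDD cont=1 payload=0x5D: acc |= 93<<0 -> completed=0 acc=93 shift=7
byte[1]=0x46 cont=0 payload=0x46: varint #1 complete (value=9053); reset -> completed=1 acc=0 shift=0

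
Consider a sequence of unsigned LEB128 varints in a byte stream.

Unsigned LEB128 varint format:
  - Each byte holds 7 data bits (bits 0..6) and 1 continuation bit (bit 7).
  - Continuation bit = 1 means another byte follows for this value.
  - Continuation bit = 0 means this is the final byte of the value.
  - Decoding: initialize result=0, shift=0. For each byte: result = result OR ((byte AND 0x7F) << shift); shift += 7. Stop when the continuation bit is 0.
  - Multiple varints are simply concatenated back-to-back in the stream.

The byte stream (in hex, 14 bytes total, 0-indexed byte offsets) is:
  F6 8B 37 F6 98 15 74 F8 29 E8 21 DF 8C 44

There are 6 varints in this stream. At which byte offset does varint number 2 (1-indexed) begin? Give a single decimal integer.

Answer: 3

Derivation:
  byte[0]=0xF6 cont=1 payload=0x76=118: acc |= 118<<0 -> acc=118 shift=7
  byte[1]=0x8B cont=1 payload=0x0B=11: acc |= 11<<7 -> acc=1526 shift=14
  byte[2]=0x37 cont=0 payload=0x37=55: acc |= 55<<14 -> acc=902646 shift=21 [end]
Varint 1: bytes[0:3] = F6 8B 37 -> value 902646 (3 byte(s))
  byte[3]=0xF6 cont=1 payload=0x76=118: acc |= 118<<0 -> acc=118 shift=7
  byte[4]=0x98 cont=1 payload=0x18=24: acc |= 24<<7 -> acc=3190 shift=14
  byte[5]=0x15 cont=0 payload=0x15=21: acc |= 21<<14 -> acc=347254 shift=21 [end]
Varint 2: bytes[3:6] = F6 98 15 -> value 347254 (3 byte(s))
  byte[6]=0x74 cont=0 payload=0x74=116: acc |= 116<<0 -> acc=116 shift=7 [end]
Varint 3: bytes[6:7] = 74 -> value 116 (1 byte(s))
  byte[7]=0xF8 cont=1 payload=0x78=120: acc |= 120<<0 -> acc=120 shift=7
  byte[8]=0x29 cont=0 payload=0x29=41: acc |= 41<<7 -> acc=5368 shift=14 [end]
Varint 4: bytes[7:9] = F8 29 -> value 5368 (2 byte(s))
  byte[9]=0xE8 cont=1 payload=0x68=104: acc |= 104<<0 -> acc=104 shift=7
  byte[10]=0x21 cont=0 payload=0x21=33: acc |= 33<<7 -> acc=4328 shift=14 [end]
Varint 5: bytes[9:11] = E8 21 -> value 4328 (2 byte(s))
  byte[11]=0xDF cont=1 payload=0x5F=95: acc |= 95<<0 -> acc=95 shift=7
  byte[12]=0x8C cont=1 payload=0x0C=12: acc |= 12<<7 -> acc=1631 shift=14
  byte[13]=0x44 cont=0 payload=0x44=68: acc |= 68<<14 -> acc=1115743 shift=21 [end]
Varint 6: bytes[11:14] = DF 8C 44 -> value 1115743 (3 byte(s))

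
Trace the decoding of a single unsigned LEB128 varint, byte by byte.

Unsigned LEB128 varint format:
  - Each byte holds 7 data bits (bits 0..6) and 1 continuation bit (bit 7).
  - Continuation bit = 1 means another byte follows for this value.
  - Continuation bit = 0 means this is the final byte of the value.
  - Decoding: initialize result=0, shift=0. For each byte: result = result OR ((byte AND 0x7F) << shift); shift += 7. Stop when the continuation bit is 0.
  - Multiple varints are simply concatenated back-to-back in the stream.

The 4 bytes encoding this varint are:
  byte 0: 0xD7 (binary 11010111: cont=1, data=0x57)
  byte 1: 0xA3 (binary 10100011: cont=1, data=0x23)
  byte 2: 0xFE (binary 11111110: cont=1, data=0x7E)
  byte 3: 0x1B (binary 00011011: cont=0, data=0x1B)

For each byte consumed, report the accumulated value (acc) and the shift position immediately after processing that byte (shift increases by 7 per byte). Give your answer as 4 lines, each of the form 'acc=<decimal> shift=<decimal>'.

Answer: acc=87 shift=7
acc=4567 shift=14
acc=2068951 shift=21
acc=58692055 shift=28

Derivation:
byte 0=0xD7: payload=0x57=87, contrib = 87<<0 = 87; acc -> 87, shift -> 7
byte 1=0xA3: payload=0x23=35, contrib = 35<<7 = 4480; acc -> 4567, shift -> 14
byte 2=0xFE: payload=0x7E=126, contrib = 126<<14 = 2064384; acc -> 2068951, shift -> 21
byte 3=0x1B: payload=0x1B=27, contrib = 27<<21 = 56623104; acc -> 58692055, shift -> 28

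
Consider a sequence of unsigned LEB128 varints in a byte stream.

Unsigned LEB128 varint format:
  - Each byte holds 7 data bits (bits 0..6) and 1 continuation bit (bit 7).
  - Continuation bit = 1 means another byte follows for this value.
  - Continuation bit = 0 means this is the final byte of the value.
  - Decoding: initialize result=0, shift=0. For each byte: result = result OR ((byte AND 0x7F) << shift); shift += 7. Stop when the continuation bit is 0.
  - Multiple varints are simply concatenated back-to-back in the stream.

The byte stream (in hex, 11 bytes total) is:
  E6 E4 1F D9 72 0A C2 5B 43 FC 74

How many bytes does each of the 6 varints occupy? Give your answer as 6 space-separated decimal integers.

  byte[0]=0xE6 cont=1 payload=0x66=102: acc |= 102<<0 -> acc=102 shift=7
  byte[1]=0xE4 cont=1 payload=0x64=100: acc |= 100<<7 -> acc=12902 shift=14
  byte[2]=0x1F cont=0 payload=0x1F=31: acc |= 31<<14 -> acc=520806 shift=21 [end]
Varint 1: bytes[0:3] = E6 E4 1F -> value 520806 (3 byte(s))
  byte[3]=0xD9 cont=1 payload=0x59=89: acc |= 89<<0 -> acc=89 shift=7
  byte[4]=0x72 cont=0 payload=0x72=114: acc |= 114<<7 -> acc=14681 shift=14 [end]
Varint 2: bytes[3:5] = D9 72 -> value 14681 (2 byte(s))
  byte[5]=0x0A cont=0 payload=0x0A=10: acc |= 10<<0 -> acc=10 shift=7 [end]
Varint 3: bytes[5:6] = 0A -> value 10 (1 byte(s))
  byte[6]=0xC2 cont=1 payload=0x42=66: acc |= 66<<0 -> acc=66 shift=7
  byte[7]=0x5B cont=0 payload=0x5B=91: acc |= 91<<7 -> acc=11714 shift=14 [end]
Varint 4: bytes[6:8] = C2 5B -> value 11714 (2 byte(s))
  byte[8]=0x43 cont=0 payload=0x43=67: acc |= 67<<0 -> acc=67 shift=7 [end]
Varint 5: bytes[8:9] = 43 -> value 67 (1 byte(s))
  byte[9]=0xFC cont=1 payload=0x7C=124: acc |= 124<<0 -> acc=124 shift=7
  byte[10]=0x74 cont=0 payload=0x74=116: acc |= 116<<7 -> acc=14972 shift=14 [end]
Varint 6: bytes[9:11] = FC 74 -> value 14972 (2 byte(s))

Answer: 3 2 1 2 1 2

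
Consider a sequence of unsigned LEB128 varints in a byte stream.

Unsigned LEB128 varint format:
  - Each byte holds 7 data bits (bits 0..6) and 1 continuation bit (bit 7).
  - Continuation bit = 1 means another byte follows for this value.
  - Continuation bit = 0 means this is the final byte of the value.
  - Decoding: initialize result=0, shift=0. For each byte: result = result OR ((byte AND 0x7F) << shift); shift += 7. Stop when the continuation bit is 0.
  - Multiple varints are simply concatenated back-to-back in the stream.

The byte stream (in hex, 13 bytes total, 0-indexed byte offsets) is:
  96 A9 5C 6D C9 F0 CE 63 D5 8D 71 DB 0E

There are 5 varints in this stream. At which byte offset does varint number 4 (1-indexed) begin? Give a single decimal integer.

Answer: 8

Derivation:
  byte[0]=0x96 cont=1 payload=0x16=22: acc |= 22<<0 -> acc=22 shift=7
  byte[1]=0xA9 cont=1 payload=0x29=41: acc |= 41<<7 -> acc=5270 shift=14
  byte[2]=0x5C cont=0 payload=0x5C=92: acc |= 92<<14 -> acc=1512598 shift=21 [end]
Varint 1: bytes[0:3] = 96 A9 5C -> value 1512598 (3 byte(s))
  byte[3]=0x6D cont=0 payload=0x6D=109: acc |= 109<<0 -> acc=109 shift=7 [end]
Varint 2: bytes[3:4] = 6D -> value 109 (1 byte(s))
  byte[4]=0xC9 cont=1 payload=0x49=73: acc |= 73<<0 -> acc=73 shift=7
  byte[5]=0xF0 cont=1 payload=0x70=112: acc |= 112<<7 -> acc=14409 shift=14
  byte[6]=0xCE cont=1 payload=0x4E=78: acc |= 78<<14 -> acc=1292361 shift=21
  byte[7]=0x63 cont=0 payload=0x63=99: acc |= 99<<21 -> acc=208910409 shift=28 [end]
Varint 3: bytes[4:8] = C9 F0 CE 63 -> value 208910409 (4 byte(s))
  byte[8]=0xD5 cont=1 payload=0x55=85: acc |= 85<<0 -> acc=85 shift=7
  byte[9]=0x8D cont=1 payload=0x0D=13: acc |= 13<<7 -> acc=1749 shift=14
  byte[10]=0x71 cont=0 payload=0x71=113: acc |= 113<<14 -> acc=1853141 shift=21 [end]
Varint 4: bytes[8:11] = D5 8D 71 -> value 1853141 (3 byte(s))
  byte[11]=0xDB cont=1 payload=0x5B=91: acc |= 91<<0 -> acc=91 shift=7
  byte[12]=0x0E cont=0 payload=0x0E=14: acc |= 14<<7 -> acc=1883 shift=14 [end]
Varint 5: bytes[11:13] = DB 0E -> value 1883 (2 byte(s))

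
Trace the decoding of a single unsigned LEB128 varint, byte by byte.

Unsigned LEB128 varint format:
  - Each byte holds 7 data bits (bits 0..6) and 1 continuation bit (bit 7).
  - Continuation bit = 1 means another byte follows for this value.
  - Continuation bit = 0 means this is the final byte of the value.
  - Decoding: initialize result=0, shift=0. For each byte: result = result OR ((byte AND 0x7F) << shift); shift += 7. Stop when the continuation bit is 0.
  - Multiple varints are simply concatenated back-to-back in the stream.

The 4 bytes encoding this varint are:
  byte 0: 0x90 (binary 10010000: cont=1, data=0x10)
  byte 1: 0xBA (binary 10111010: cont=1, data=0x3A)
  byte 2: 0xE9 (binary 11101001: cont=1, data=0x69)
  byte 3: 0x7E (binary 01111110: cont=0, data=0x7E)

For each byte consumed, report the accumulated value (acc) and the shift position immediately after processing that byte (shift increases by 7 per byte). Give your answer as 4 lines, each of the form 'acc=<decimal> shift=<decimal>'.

Answer: acc=16 shift=7
acc=7440 shift=14
acc=1727760 shift=21
acc=265968912 shift=28

Derivation:
byte 0=0x90: payload=0x10=16, contrib = 16<<0 = 16; acc -> 16, shift -> 7
byte 1=0xBA: payload=0x3A=58, contrib = 58<<7 = 7424; acc -> 7440, shift -> 14
byte 2=0xE9: payload=0x69=105, contrib = 105<<14 = 1720320; acc -> 1727760, shift -> 21
byte 3=0x7E: payload=0x7E=126, contrib = 126<<21 = 264241152; acc -> 265968912, shift -> 28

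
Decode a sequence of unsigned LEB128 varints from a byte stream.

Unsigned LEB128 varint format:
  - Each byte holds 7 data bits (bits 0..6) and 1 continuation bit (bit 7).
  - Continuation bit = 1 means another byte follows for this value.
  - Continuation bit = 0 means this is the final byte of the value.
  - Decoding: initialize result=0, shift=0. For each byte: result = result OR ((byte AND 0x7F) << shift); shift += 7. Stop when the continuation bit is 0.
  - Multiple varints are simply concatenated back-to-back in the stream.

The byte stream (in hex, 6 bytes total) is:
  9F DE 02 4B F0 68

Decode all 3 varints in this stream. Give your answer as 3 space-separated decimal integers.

Answer: 44831 75 13424

Derivation:
  byte[0]=0x9F cont=1 payload=0x1F=31: acc |= 31<<0 -> acc=31 shift=7
  byte[1]=0xDE cont=1 payload=0x5E=94: acc |= 94<<7 -> acc=12063 shift=14
  byte[2]=0x02 cont=0 payload=0x02=2: acc |= 2<<14 -> acc=44831 shift=21 [end]
Varint 1: bytes[0:3] = 9F DE 02 -> value 44831 (3 byte(s))
  byte[3]=0x4B cont=0 payload=0x4B=75: acc |= 75<<0 -> acc=75 shift=7 [end]
Varint 2: bytes[3:4] = 4B -> value 75 (1 byte(s))
  byte[4]=0xF0 cont=1 payload=0x70=112: acc |= 112<<0 -> acc=112 shift=7
  byte[5]=0x68 cont=0 payload=0x68=104: acc |= 104<<7 -> acc=13424 shift=14 [end]
Varint 3: bytes[4:6] = F0 68 -> value 13424 (2 byte(s))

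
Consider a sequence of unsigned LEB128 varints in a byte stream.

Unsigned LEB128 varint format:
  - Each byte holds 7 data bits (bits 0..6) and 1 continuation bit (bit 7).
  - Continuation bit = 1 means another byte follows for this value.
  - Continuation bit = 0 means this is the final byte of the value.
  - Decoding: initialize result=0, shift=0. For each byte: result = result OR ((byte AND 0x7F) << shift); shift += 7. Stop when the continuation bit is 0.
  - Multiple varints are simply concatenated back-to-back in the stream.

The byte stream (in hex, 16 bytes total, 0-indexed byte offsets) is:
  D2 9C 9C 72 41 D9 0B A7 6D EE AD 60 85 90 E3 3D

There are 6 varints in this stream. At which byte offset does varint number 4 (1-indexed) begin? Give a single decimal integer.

  byte[0]=0xD2 cont=1 payload=0x52=82: acc |= 82<<0 -> acc=82 shift=7
  byte[1]=0x9C cont=1 payload=0x1C=28: acc |= 28<<7 -> acc=3666 shift=14
  byte[2]=0x9C cont=1 payload=0x1C=28: acc |= 28<<14 -> acc=462418 shift=21
  byte[3]=0x72 cont=0 payload=0x72=114: acc |= 114<<21 -> acc=239537746 shift=28 [end]
Varint 1: bytes[0:4] = D2 9C 9C 72 -> value 239537746 (4 byte(s))
  byte[4]=0x41 cont=0 payload=0x41=65: acc |= 65<<0 -> acc=65 shift=7 [end]
Varint 2: bytes[4:5] = 41 -> value 65 (1 byte(s))
  byte[5]=0xD9 cont=1 payload=0x59=89: acc |= 89<<0 -> acc=89 shift=7
  byte[6]=0x0B cont=0 payload=0x0B=11: acc |= 11<<7 -> acc=1497 shift=14 [end]
Varint 3: bytes[5:7] = D9 0B -> value 1497 (2 byte(s))
  byte[7]=0xA7 cont=1 payload=0x27=39: acc |= 39<<0 -> acc=39 shift=7
  byte[8]=0x6D cont=0 payload=0x6D=109: acc |= 109<<7 -> acc=13991 shift=14 [end]
Varint 4: bytes[7:9] = A7 6D -> value 13991 (2 byte(s))
  byte[9]=0xEE cont=1 payload=0x6E=110: acc |= 110<<0 -> acc=110 shift=7
  byte[10]=0xAD cont=1 payload=0x2D=45: acc |= 45<<7 -> acc=5870 shift=14
  byte[11]=0x60 cont=0 payload=0x60=96: acc |= 96<<14 -> acc=1578734 shift=21 [end]
Varint 5: bytes[9:12] = EE AD 60 -> value 1578734 (3 byte(s))
  byte[12]=0x85 cont=1 payload=0x05=5: acc |= 5<<0 -> acc=5 shift=7
  byte[13]=0x90 cont=1 payload=0x10=16: acc |= 16<<7 -> acc=2053 shift=14
  byte[14]=0xE3 cont=1 payload=0x63=99: acc |= 99<<14 -> acc=1624069 shift=21
  byte[15]=0x3D cont=0 payload=0x3D=61: acc |= 61<<21 -> acc=129550341 shift=28 [end]
Varint 6: bytes[12:16] = 85 90 E3 3D -> value 129550341 (4 byte(s))

Answer: 7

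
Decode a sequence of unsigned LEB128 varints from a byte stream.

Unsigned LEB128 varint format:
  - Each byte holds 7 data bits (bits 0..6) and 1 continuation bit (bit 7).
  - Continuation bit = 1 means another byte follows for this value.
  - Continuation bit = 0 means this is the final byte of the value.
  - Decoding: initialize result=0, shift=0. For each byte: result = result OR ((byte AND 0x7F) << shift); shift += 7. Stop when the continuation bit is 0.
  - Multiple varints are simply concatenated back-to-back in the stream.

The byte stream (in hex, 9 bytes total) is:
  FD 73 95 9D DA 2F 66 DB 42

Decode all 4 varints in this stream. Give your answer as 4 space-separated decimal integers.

Answer: 14845 100044437 102 8539

Derivation:
  byte[0]=0xFD cont=1 payload=0x7D=125: acc |= 125<<0 -> acc=125 shift=7
  byte[1]=0x73 cont=0 payload=0x73=115: acc |= 115<<7 -> acc=14845 shift=14 [end]
Varint 1: bytes[0:2] = FD 73 -> value 14845 (2 byte(s))
  byte[2]=0x95 cont=1 payload=0x15=21: acc |= 21<<0 -> acc=21 shift=7
  byte[3]=0x9D cont=1 payload=0x1D=29: acc |= 29<<7 -> acc=3733 shift=14
  byte[4]=0xDA cont=1 payload=0x5A=90: acc |= 90<<14 -> acc=1478293 shift=21
  byte[5]=0x2F cont=0 payload=0x2F=47: acc |= 47<<21 -> acc=100044437 shift=28 [end]
Varint 2: bytes[2:6] = 95 9D DA 2F -> value 100044437 (4 byte(s))
  byte[6]=0x66 cont=0 payload=0x66=102: acc |= 102<<0 -> acc=102 shift=7 [end]
Varint 3: bytes[6:7] = 66 -> value 102 (1 byte(s))
  byte[7]=0xDB cont=1 payload=0x5B=91: acc |= 91<<0 -> acc=91 shift=7
  byte[8]=0x42 cont=0 payload=0x42=66: acc |= 66<<7 -> acc=8539 shift=14 [end]
Varint 4: bytes[7:9] = DB 42 -> value 8539 (2 byte(s))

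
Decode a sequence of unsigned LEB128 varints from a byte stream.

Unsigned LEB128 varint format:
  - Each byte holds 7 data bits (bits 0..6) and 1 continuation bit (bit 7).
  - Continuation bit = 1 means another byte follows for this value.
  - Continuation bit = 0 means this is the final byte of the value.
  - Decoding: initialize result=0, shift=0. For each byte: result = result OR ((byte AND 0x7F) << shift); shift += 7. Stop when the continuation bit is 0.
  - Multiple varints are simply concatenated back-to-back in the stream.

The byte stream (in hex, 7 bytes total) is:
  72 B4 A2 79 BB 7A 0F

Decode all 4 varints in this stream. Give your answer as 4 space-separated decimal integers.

Answer: 114 1986868 15675 15

Derivation:
  byte[0]=0x72 cont=0 payload=0x72=114: acc |= 114<<0 -> acc=114 shift=7 [end]
Varint 1: bytes[0:1] = 72 -> value 114 (1 byte(s))
  byte[1]=0xB4 cont=1 payload=0x34=52: acc |= 52<<0 -> acc=52 shift=7
  byte[2]=0xA2 cont=1 payload=0x22=34: acc |= 34<<7 -> acc=4404 shift=14
  byte[3]=0x79 cont=0 payload=0x79=121: acc |= 121<<14 -> acc=1986868 shift=21 [end]
Varint 2: bytes[1:4] = B4 A2 79 -> value 1986868 (3 byte(s))
  byte[4]=0xBB cont=1 payload=0x3B=59: acc |= 59<<0 -> acc=59 shift=7
  byte[5]=0x7A cont=0 payload=0x7A=122: acc |= 122<<7 -> acc=15675 shift=14 [end]
Varint 3: bytes[4:6] = BB 7A -> value 15675 (2 byte(s))
  byte[6]=0x0F cont=0 payload=0x0F=15: acc |= 15<<0 -> acc=15 shift=7 [end]
Varint 4: bytes[6:7] = 0F -> value 15 (1 byte(s))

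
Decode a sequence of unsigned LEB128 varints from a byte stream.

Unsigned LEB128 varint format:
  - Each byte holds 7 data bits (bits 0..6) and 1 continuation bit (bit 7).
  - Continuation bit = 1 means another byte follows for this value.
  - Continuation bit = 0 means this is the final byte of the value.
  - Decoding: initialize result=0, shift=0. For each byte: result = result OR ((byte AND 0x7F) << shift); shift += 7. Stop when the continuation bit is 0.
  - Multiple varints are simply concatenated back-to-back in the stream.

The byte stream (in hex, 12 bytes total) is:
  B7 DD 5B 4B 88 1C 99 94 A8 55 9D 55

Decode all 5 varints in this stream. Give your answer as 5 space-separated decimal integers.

  byte[0]=0xB7 cont=1 payload=0x37=55: acc |= 55<<0 -> acc=55 shift=7
  byte[1]=0xDD cont=1 payload=0x5D=93: acc |= 93<<7 -> acc=11959 shift=14
  byte[2]=0x5B cont=0 payload=0x5B=91: acc |= 91<<14 -> acc=1502903 shift=21 [end]
Varint 1: bytes[0:3] = B7 DD 5B -> value 1502903 (3 byte(s))
  byte[3]=0x4B cont=0 payload=0x4B=75: acc |= 75<<0 -> acc=75 shift=7 [end]
Varint 2: bytes[3:4] = 4B -> value 75 (1 byte(s))
  byte[4]=0x88 cont=1 payload=0x08=8: acc |= 8<<0 -> acc=8 shift=7
  byte[5]=0x1C cont=0 payload=0x1C=28: acc |= 28<<7 -> acc=3592 shift=14 [end]
Varint 3: bytes[4:6] = 88 1C -> value 3592 (2 byte(s))
  byte[6]=0x99 cont=1 payload=0x19=25: acc |= 25<<0 -> acc=25 shift=7
  byte[7]=0x94 cont=1 payload=0x14=20: acc |= 20<<7 -> acc=2585 shift=14
  byte[8]=0xA8 cont=1 payload=0x28=40: acc |= 40<<14 -> acc=657945 shift=21
  byte[9]=0x55 cont=0 payload=0x55=85: acc |= 85<<21 -> acc=178915865 shift=28 [end]
Varint 4: bytes[6:10] = 99 94 A8 55 -> value 178915865 (4 byte(s))
  byte[10]=0x9D cont=1 payload=0x1D=29: acc |= 29<<0 -> acc=29 shift=7
  byte[11]=0x55 cont=0 payload=0x55=85: acc |= 85<<7 -> acc=10909 shift=14 [end]
Varint 5: bytes[10:12] = 9D 55 -> value 10909 (2 byte(s))

Answer: 1502903 75 3592 178915865 10909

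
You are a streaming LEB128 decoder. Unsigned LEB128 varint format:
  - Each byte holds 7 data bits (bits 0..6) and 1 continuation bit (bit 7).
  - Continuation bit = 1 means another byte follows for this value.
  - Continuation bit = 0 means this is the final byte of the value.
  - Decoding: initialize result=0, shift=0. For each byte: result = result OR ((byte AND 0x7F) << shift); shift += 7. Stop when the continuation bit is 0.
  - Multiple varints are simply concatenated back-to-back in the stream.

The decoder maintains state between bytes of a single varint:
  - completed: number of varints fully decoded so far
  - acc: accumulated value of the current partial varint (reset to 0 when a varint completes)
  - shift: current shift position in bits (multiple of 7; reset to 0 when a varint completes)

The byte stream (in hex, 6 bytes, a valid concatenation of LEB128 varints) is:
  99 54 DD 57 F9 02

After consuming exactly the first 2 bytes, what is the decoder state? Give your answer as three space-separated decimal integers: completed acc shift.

Answer: 1 0 0

Derivation:
byte[0]=0x99 cont=1 payload=0x19: acc |= 25<<0 -> completed=0 acc=25 shift=7
byte[1]=0x54 cont=0 payload=0x54: varint #1 complete (value=10777); reset -> completed=1 acc=0 shift=0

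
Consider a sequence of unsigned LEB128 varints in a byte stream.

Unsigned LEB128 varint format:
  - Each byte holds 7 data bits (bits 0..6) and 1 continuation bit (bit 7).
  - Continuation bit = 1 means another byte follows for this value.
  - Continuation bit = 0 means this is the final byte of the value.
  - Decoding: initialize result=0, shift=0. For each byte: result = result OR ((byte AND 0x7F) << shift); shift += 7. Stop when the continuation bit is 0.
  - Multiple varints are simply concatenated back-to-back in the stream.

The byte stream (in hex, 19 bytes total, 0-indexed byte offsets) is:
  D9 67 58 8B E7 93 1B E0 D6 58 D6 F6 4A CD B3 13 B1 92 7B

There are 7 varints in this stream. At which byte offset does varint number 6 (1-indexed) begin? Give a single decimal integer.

Answer: 13

Derivation:
  byte[0]=0xD9 cont=1 payload=0x59=89: acc |= 89<<0 -> acc=89 shift=7
  byte[1]=0x67 cont=0 payload=0x67=103: acc |= 103<<7 -> acc=13273 shift=14 [end]
Varint 1: bytes[0:2] = D9 67 -> value 13273 (2 byte(s))
  byte[2]=0x58 cont=0 payload=0x58=88: acc |= 88<<0 -> acc=88 shift=7 [end]
Varint 2: bytes[2:3] = 58 -> value 88 (1 byte(s))
  byte[3]=0x8B cont=1 payload=0x0B=11: acc |= 11<<0 -> acc=11 shift=7
  byte[4]=0xE7 cont=1 payload=0x67=103: acc |= 103<<7 -> acc=13195 shift=14
  byte[5]=0x93 cont=1 payload=0x13=19: acc |= 19<<14 -> acc=324491 shift=21
  byte[6]=0x1B cont=0 payload=0x1B=27: acc |= 27<<21 -> acc=56947595 shift=28 [end]
Varint 3: bytes[3:7] = 8B E7 93 1B -> value 56947595 (4 byte(s))
  byte[7]=0xE0 cont=1 payload=0x60=96: acc |= 96<<0 -> acc=96 shift=7
  byte[8]=0xD6 cont=1 payload=0x56=86: acc |= 86<<7 -> acc=11104 shift=14
  byte[9]=0x58 cont=0 payload=0x58=88: acc |= 88<<14 -> acc=1452896 shift=21 [end]
Varint 4: bytes[7:10] = E0 D6 58 -> value 1452896 (3 byte(s))
  byte[10]=0xD6 cont=1 payload=0x56=86: acc |= 86<<0 -> acc=86 shift=7
  byte[11]=0xF6 cont=1 payload=0x76=118: acc |= 118<<7 -> acc=15190 shift=14
  byte[12]=0x4A cont=0 payload=0x4A=74: acc |= 74<<14 -> acc=1227606 shift=21 [end]
Varint 5: bytes[10:13] = D6 F6 4A -> value 1227606 (3 byte(s))
  byte[13]=0xCD cont=1 payload=0x4D=77: acc |= 77<<0 -> acc=77 shift=7
  byte[14]=0xB3 cont=1 payload=0x33=51: acc |= 51<<7 -> acc=6605 shift=14
  byte[15]=0x13 cont=0 payload=0x13=19: acc |= 19<<14 -> acc=317901 shift=21 [end]
Varint 6: bytes[13:16] = CD B3 13 -> value 317901 (3 byte(s))
  byte[16]=0xB1 cont=1 payload=0x31=49: acc |= 49<<0 -> acc=49 shift=7
  byte[17]=0x92 cont=1 payload=0x12=18: acc |= 18<<7 -> acc=2353 shift=14
  byte[18]=0x7B cont=0 payload=0x7B=123: acc |= 123<<14 -> acc=2017585 shift=21 [end]
Varint 7: bytes[16:19] = B1 92 7B -> value 2017585 (3 byte(s))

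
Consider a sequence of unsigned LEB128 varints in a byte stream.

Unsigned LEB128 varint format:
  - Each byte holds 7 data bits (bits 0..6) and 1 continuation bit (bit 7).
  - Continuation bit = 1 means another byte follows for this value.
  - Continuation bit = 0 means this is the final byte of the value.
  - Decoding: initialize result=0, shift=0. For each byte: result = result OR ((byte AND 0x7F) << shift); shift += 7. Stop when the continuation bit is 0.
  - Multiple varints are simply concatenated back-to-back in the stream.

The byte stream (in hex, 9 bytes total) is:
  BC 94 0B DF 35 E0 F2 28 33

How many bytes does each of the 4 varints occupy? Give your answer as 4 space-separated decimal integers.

  byte[0]=0xBC cont=1 payload=0x3C=60: acc |= 60<<0 -> acc=60 shift=7
  byte[1]=0x94 cont=1 payload=0x14=20: acc |= 20<<7 -> acc=2620 shift=14
  byte[2]=0x0B cont=0 payload=0x0B=11: acc |= 11<<14 -> acc=182844 shift=21 [end]
Varint 1: bytes[0:3] = BC 94 0B -> value 182844 (3 byte(s))
  byte[3]=0xDF cont=1 payload=0x5F=95: acc |= 95<<0 -> acc=95 shift=7
  byte[4]=0x35 cont=0 payload=0x35=53: acc |= 53<<7 -> acc=6879 shift=14 [end]
Varint 2: bytes[3:5] = DF 35 -> value 6879 (2 byte(s))
  byte[5]=0xE0 cont=1 payload=0x60=96: acc |= 96<<0 -> acc=96 shift=7
  byte[6]=0xF2 cont=1 payload=0x72=114: acc |= 114<<7 -> acc=14688 shift=14
  byte[7]=0x28 cont=0 payload=0x28=40: acc |= 40<<14 -> acc=670048 shift=21 [end]
Varint 3: bytes[5:8] = E0 F2 28 -> value 670048 (3 byte(s))
  byte[8]=0x33 cont=0 payload=0x33=51: acc |= 51<<0 -> acc=51 shift=7 [end]
Varint 4: bytes[8:9] = 33 -> value 51 (1 byte(s))

Answer: 3 2 3 1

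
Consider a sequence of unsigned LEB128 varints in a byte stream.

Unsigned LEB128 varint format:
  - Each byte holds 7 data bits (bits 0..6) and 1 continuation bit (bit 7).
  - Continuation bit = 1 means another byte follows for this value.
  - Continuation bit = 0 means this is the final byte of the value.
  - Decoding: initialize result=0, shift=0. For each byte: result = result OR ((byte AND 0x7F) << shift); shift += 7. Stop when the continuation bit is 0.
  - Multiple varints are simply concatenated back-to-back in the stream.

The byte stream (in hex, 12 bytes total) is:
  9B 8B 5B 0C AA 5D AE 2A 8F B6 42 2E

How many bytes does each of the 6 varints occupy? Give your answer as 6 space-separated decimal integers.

  byte[0]=0x9B cont=1 payload=0x1B=27: acc |= 27<<0 -> acc=27 shift=7
  byte[1]=0x8B cont=1 payload=0x0B=11: acc |= 11<<7 -> acc=1435 shift=14
  byte[2]=0x5B cont=0 payload=0x5B=91: acc |= 91<<14 -> acc=1492379 shift=21 [end]
Varint 1: bytes[0:3] = 9B 8B 5B -> value 1492379 (3 byte(s))
  byte[3]=0x0C cont=0 payload=0x0C=12: acc |= 12<<0 -> acc=12 shift=7 [end]
Varint 2: bytes[3:4] = 0C -> value 12 (1 byte(s))
  byte[4]=0xAA cont=1 payload=0x2A=42: acc |= 42<<0 -> acc=42 shift=7
  byte[5]=0x5D cont=0 payload=0x5D=93: acc |= 93<<7 -> acc=11946 shift=14 [end]
Varint 3: bytes[4:6] = AA 5D -> value 11946 (2 byte(s))
  byte[6]=0xAE cont=1 payload=0x2E=46: acc |= 46<<0 -> acc=46 shift=7
  byte[7]=0x2A cont=0 payload=0x2A=42: acc |= 42<<7 -> acc=5422 shift=14 [end]
Varint 4: bytes[6:8] = AE 2A -> value 5422 (2 byte(s))
  byte[8]=0x8F cont=1 payload=0x0F=15: acc |= 15<<0 -> acc=15 shift=7
  byte[9]=0xB6 cont=1 payload=0x36=54: acc |= 54<<7 -> acc=6927 shift=14
  byte[10]=0x42 cont=0 payload=0x42=66: acc |= 66<<14 -> acc=1088271 shift=21 [end]
Varint 5: bytes[8:11] = 8F B6 42 -> value 1088271 (3 byte(s))
  byte[11]=0x2E cont=0 payload=0x2E=46: acc |= 46<<0 -> acc=46 shift=7 [end]
Varint 6: bytes[11:12] = 2E -> value 46 (1 byte(s))

Answer: 3 1 2 2 3 1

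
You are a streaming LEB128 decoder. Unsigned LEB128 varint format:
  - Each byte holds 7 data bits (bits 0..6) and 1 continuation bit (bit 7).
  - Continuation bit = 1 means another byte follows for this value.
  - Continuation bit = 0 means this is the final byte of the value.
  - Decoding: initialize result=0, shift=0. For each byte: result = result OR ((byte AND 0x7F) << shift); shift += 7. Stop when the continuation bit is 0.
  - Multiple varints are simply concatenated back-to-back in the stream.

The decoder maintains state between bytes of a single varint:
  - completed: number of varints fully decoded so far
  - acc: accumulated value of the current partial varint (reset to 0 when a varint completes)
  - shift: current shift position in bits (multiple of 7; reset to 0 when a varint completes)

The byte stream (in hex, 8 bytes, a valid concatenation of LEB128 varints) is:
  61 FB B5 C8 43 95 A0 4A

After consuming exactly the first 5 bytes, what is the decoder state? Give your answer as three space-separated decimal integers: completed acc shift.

Answer: 2 0 0

Derivation:
byte[0]=0x61 cont=0 payload=0x61: varint #1 complete (value=97); reset -> completed=1 acc=0 shift=0
byte[1]=0xFB cont=1 payload=0x7B: acc |= 123<<0 -> completed=1 acc=123 shift=7
byte[2]=0xB5 cont=1 payload=0x35: acc |= 53<<7 -> completed=1 acc=6907 shift=14
byte[3]=0xC8 cont=1 payload=0x48: acc |= 72<<14 -> completed=1 acc=1186555 shift=21
byte[4]=0x43 cont=0 payload=0x43: varint #2 complete (value=141695739); reset -> completed=2 acc=0 shift=0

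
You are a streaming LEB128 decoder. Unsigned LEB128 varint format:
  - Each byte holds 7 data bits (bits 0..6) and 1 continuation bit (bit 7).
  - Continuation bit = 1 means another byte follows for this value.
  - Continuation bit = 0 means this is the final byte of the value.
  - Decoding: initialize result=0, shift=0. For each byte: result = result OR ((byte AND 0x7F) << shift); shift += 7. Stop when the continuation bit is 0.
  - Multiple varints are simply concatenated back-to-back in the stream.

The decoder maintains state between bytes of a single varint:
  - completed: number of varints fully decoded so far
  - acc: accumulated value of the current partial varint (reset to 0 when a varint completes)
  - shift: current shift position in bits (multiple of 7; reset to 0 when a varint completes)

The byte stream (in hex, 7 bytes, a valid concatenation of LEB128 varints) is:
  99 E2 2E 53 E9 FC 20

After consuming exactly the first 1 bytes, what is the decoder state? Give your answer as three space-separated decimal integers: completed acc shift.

Answer: 0 25 7

Derivation:
byte[0]=0x99 cont=1 payload=0x19: acc |= 25<<0 -> completed=0 acc=25 shift=7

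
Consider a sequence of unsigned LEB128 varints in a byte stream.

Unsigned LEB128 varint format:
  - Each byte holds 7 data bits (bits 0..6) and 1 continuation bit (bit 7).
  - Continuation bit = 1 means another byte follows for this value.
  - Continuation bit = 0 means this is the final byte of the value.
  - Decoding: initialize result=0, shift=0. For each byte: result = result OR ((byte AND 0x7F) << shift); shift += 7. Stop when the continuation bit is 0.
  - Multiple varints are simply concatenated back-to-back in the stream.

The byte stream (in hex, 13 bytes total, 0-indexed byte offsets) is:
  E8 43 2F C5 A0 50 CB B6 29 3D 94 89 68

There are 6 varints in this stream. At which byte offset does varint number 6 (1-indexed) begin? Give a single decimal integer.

Answer: 10

Derivation:
  byte[0]=0xE8 cont=1 payload=0x68=104: acc |= 104<<0 -> acc=104 shift=7
  byte[1]=0x43 cont=0 payload=0x43=67: acc |= 67<<7 -> acc=8680 shift=14 [end]
Varint 1: bytes[0:2] = E8 43 -> value 8680 (2 byte(s))
  byte[2]=0x2F cont=0 payload=0x2F=47: acc |= 47<<0 -> acc=47 shift=7 [end]
Varint 2: bytes[2:3] = 2F -> value 47 (1 byte(s))
  byte[3]=0xC5 cont=1 payload=0x45=69: acc |= 69<<0 -> acc=69 shift=7
  byte[4]=0xA0 cont=1 payload=0x20=32: acc |= 32<<7 -> acc=4165 shift=14
  byte[5]=0x50 cont=0 payload=0x50=80: acc |= 80<<14 -> acc=1314885 shift=21 [end]
Varint 3: bytes[3:6] = C5 A0 50 -> value 1314885 (3 byte(s))
  byte[6]=0xCB cont=1 payload=0x4B=75: acc |= 75<<0 -> acc=75 shift=7
  byte[7]=0xB6 cont=1 payload=0x36=54: acc |= 54<<7 -> acc=6987 shift=14
  byte[8]=0x29 cont=0 payload=0x29=41: acc |= 41<<14 -> acc=678731 shift=21 [end]
Varint 4: bytes[6:9] = CB B6 29 -> value 678731 (3 byte(s))
  byte[9]=0x3D cont=0 payload=0x3D=61: acc |= 61<<0 -> acc=61 shift=7 [end]
Varint 5: bytes[9:10] = 3D -> value 61 (1 byte(s))
  byte[10]=0x94 cont=1 payload=0x14=20: acc |= 20<<0 -> acc=20 shift=7
  byte[11]=0x89 cont=1 payload=0x09=9: acc |= 9<<7 -> acc=1172 shift=14
  byte[12]=0x68 cont=0 payload=0x68=104: acc |= 104<<14 -> acc=1705108 shift=21 [end]
Varint 6: bytes[10:13] = 94 89 68 -> value 1705108 (3 byte(s))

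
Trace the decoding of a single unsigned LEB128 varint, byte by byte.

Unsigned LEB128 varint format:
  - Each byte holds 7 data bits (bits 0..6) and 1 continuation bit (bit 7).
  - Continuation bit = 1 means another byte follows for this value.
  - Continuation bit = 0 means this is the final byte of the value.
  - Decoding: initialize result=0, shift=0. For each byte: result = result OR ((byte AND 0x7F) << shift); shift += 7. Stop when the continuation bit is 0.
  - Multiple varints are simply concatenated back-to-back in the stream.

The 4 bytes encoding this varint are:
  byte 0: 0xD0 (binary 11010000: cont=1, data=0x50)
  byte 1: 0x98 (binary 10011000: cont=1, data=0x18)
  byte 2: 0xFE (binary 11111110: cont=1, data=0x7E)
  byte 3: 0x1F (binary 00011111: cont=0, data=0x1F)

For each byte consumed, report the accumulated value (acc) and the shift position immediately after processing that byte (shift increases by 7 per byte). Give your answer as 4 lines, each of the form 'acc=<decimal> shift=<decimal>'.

Answer: acc=80 shift=7
acc=3152 shift=14
acc=2067536 shift=21
acc=67079248 shift=28

Derivation:
byte 0=0xD0: payload=0x50=80, contrib = 80<<0 = 80; acc -> 80, shift -> 7
byte 1=0x98: payload=0x18=24, contrib = 24<<7 = 3072; acc -> 3152, shift -> 14
byte 2=0xFE: payload=0x7E=126, contrib = 126<<14 = 2064384; acc -> 2067536, shift -> 21
byte 3=0x1F: payload=0x1F=31, contrib = 31<<21 = 65011712; acc -> 67079248, shift -> 28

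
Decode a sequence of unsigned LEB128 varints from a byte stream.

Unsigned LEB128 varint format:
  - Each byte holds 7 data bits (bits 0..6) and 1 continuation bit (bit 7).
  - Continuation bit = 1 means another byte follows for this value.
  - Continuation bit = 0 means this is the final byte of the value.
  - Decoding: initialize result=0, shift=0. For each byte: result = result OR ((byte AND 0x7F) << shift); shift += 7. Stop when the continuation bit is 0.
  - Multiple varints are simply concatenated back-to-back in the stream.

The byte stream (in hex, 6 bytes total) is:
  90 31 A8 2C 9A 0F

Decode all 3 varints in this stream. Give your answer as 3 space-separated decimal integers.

  byte[0]=0x90 cont=1 payload=0x10=16: acc |= 16<<0 -> acc=16 shift=7
  byte[1]=0x31 cont=0 payload=0x31=49: acc |= 49<<7 -> acc=6288 shift=14 [end]
Varint 1: bytes[0:2] = 90 31 -> value 6288 (2 byte(s))
  byte[2]=0xA8 cont=1 payload=0x28=40: acc |= 40<<0 -> acc=40 shift=7
  byte[3]=0x2C cont=0 payload=0x2C=44: acc |= 44<<7 -> acc=5672 shift=14 [end]
Varint 2: bytes[2:4] = A8 2C -> value 5672 (2 byte(s))
  byte[4]=0x9A cont=1 payload=0x1A=26: acc |= 26<<0 -> acc=26 shift=7
  byte[5]=0x0F cont=0 payload=0x0F=15: acc |= 15<<7 -> acc=1946 shift=14 [end]
Varint 3: bytes[4:6] = 9A 0F -> value 1946 (2 byte(s))

Answer: 6288 5672 1946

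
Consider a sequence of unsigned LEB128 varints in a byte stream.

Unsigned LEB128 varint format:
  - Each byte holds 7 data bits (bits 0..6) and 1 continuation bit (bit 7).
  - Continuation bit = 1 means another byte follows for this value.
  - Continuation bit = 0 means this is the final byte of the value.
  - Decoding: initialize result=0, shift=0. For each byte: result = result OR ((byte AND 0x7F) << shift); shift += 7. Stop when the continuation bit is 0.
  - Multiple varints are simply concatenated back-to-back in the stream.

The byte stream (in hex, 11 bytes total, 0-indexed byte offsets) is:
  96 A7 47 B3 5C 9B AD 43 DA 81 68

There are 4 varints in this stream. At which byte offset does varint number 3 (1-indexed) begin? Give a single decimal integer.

  byte[0]=0x96 cont=1 payload=0x16=22: acc |= 22<<0 -> acc=22 shift=7
  byte[1]=0xA7 cont=1 payload=0x27=39: acc |= 39<<7 -> acc=5014 shift=14
  byte[2]=0x47 cont=0 payload=0x47=71: acc |= 71<<14 -> acc=1168278 shift=21 [end]
Varint 1: bytes[0:3] = 96 A7 47 -> value 1168278 (3 byte(s))
  byte[3]=0xB3 cont=1 payload=0x33=51: acc |= 51<<0 -> acc=51 shift=7
  byte[4]=0x5C cont=0 payload=0x5C=92: acc |= 92<<7 -> acc=11827 shift=14 [end]
Varint 2: bytes[3:5] = B3 5C -> value 11827 (2 byte(s))
  byte[5]=0x9B cont=1 payload=0x1B=27: acc |= 27<<0 -> acc=27 shift=7
  byte[6]=0xAD cont=1 payload=0x2D=45: acc |= 45<<7 -> acc=5787 shift=14
  byte[7]=0x43 cont=0 payload=0x43=67: acc |= 67<<14 -> acc=1103515 shift=21 [end]
Varint 3: bytes[5:8] = 9B AD 43 -> value 1103515 (3 byte(s))
  byte[8]=0xDA cont=1 payload=0x5A=90: acc |= 90<<0 -> acc=90 shift=7
  byte[9]=0x81 cont=1 payload=0x01=1: acc |= 1<<7 -> acc=218 shift=14
  byte[10]=0x68 cont=0 payload=0x68=104: acc |= 104<<14 -> acc=1704154 shift=21 [end]
Varint 4: bytes[8:11] = DA 81 68 -> value 1704154 (3 byte(s))

Answer: 5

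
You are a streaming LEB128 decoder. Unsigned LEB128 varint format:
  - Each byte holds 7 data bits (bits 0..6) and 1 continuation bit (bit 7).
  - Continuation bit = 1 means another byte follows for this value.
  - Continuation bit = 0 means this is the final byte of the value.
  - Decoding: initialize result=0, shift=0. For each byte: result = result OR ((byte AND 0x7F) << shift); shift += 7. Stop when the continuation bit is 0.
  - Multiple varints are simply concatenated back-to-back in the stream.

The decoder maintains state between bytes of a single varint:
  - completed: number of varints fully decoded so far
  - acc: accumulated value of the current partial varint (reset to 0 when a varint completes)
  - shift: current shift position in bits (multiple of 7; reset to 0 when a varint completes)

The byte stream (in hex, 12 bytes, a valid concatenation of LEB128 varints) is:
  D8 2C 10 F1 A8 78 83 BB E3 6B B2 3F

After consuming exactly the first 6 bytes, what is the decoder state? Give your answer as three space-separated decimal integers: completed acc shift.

Answer: 3 0 0

Derivation:
byte[0]=0xD8 cont=1 payload=0x58: acc |= 88<<0 -> completed=0 acc=88 shift=7
byte[1]=0x2C cont=0 payload=0x2C: varint #1 complete (value=5720); reset -> completed=1 acc=0 shift=0
byte[2]=0x10 cont=0 payload=0x10: varint #2 complete (value=16); reset -> completed=2 acc=0 shift=0
byte[3]=0xF1 cont=1 payload=0x71: acc |= 113<<0 -> completed=2 acc=113 shift=7
byte[4]=0xA8 cont=1 payload=0x28: acc |= 40<<7 -> completed=2 acc=5233 shift=14
byte[5]=0x78 cont=0 payload=0x78: varint #3 complete (value=1971313); reset -> completed=3 acc=0 shift=0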